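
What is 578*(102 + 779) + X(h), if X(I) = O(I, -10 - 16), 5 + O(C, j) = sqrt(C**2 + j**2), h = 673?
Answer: 509213 + sqrt(453605) ≈ 5.0989e+5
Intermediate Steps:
O(C, j) = -5 + sqrt(C**2 + j**2)
X(I) = -5 + sqrt(676 + I**2) (X(I) = -5 + sqrt(I**2 + (-10 - 16)**2) = -5 + sqrt(I**2 + (-26)**2) = -5 + sqrt(I**2 + 676) = -5 + sqrt(676 + I**2))
578*(102 + 779) + X(h) = 578*(102 + 779) + (-5 + sqrt(676 + 673**2)) = 578*881 + (-5 + sqrt(676 + 452929)) = 509218 + (-5 + sqrt(453605)) = 509213 + sqrt(453605)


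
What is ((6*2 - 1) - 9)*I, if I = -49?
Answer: -98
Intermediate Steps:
((6*2 - 1) - 9)*I = ((6*2 - 1) - 9)*(-49) = ((12 - 1) - 9)*(-49) = (11 - 9)*(-49) = 2*(-49) = -98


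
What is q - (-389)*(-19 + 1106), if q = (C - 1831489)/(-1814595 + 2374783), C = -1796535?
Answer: 59216986615/140047 ≈ 4.2284e+5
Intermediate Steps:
q = -907006/140047 (q = (-1796535 - 1831489)/(-1814595 + 2374783) = -3628024/560188 = -3628024*1/560188 = -907006/140047 ≈ -6.4764)
q - (-389)*(-19 + 1106) = -907006/140047 - (-389)*(-19 + 1106) = -907006/140047 - (-389)*1087 = -907006/140047 - 1*(-422843) = -907006/140047 + 422843 = 59216986615/140047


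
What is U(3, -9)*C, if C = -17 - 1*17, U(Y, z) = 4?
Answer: -136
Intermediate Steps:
C = -34 (C = -17 - 17 = -34)
U(3, -9)*C = 4*(-34) = -136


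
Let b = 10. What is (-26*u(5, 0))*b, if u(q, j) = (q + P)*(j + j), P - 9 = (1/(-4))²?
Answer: 0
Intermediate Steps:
P = 145/16 (P = 9 + (1/(-4))² = 9 + (-¼)² = 9 + 1/16 = 145/16 ≈ 9.0625)
u(q, j) = 2*j*(145/16 + q) (u(q, j) = (q + 145/16)*(j + j) = (145/16 + q)*(2*j) = 2*j*(145/16 + q))
(-26*u(5, 0))*b = -13*0*(145 + 16*5)/4*10 = -13*0*(145 + 80)/4*10 = -13*0*225/4*10 = -26*0*10 = 0*10 = 0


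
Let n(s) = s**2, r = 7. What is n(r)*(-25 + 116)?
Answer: 4459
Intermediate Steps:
n(r)*(-25 + 116) = 7**2*(-25 + 116) = 49*91 = 4459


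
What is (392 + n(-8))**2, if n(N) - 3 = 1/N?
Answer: 9979281/64 ≈ 1.5593e+5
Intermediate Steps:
n(N) = 3 + 1/N
(392 + n(-8))**2 = (392 + (3 + 1/(-8)))**2 = (392 + (3 - 1/8))**2 = (392 + 23/8)**2 = (3159/8)**2 = 9979281/64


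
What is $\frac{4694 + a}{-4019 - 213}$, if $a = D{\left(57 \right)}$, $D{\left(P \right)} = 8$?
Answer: $- \frac{2351}{2116} \approx -1.1111$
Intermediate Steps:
$a = 8$
$\frac{4694 + a}{-4019 - 213} = \frac{4694 + 8}{-4019 - 213} = \frac{4702}{-4019 - 213} = \frac{4702}{-4232} = 4702 \left(- \frac{1}{4232}\right) = - \frac{2351}{2116}$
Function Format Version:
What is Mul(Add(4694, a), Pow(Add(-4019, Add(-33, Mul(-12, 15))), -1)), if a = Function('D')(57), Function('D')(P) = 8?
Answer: Rational(-2351, 2116) ≈ -1.1111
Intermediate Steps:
a = 8
Mul(Add(4694, a), Pow(Add(-4019, Add(-33, Mul(-12, 15))), -1)) = Mul(Add(4694, 8), Pow(Add(-4019, Add(-33, Mul(-12, 15))), -1)) = Mul(4702, Pow(Add(-4019, Add(-33, -180)), -1)) = Mul(4702, Pow(Add(-4019, -213), -1)) = Mul(4702, Pow(-4232, -1)) = Mul(4702, Rational(-1, 4232)) = Rational(-2351, 2116)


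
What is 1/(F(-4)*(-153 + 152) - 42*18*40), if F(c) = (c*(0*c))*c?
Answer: -1/30240 ≈ -3.3069e-5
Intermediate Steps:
F(c) = 0 (F(c) = (c*0)*c = 0*c = 0)
1/(F(-4)*(-153 + 152) - 42*18*40) = 1/(0*(-153 + 152) - 42*18*40) = 1/(0*(-1) - 756*40) = 1/(0 - 30240) = 1/(-30240) = -1/30240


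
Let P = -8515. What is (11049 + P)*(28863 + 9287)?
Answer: 96672100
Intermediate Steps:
(11049 + P)*(28863 + 9287) = (11049 - 8515)*(28863 + 9287) = 2534*38150 = 96672100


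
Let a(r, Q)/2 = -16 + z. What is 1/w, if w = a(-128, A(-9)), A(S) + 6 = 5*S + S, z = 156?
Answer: 1/280 ≈ 0.0035714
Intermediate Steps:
A(S) = -6 + 6*S (A(S) = -6 + (5*S + S) = -6 + 6*S)
a(r, Q) = 280 (a(r, Q) = 2*(-16 + 156) = 2*140 = 280)
w = 280
1/w = 1/280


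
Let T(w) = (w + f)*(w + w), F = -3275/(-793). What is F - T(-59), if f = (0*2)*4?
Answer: -5517591/793 ≈ -6957.9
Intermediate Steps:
f = 0 (f = 0*4 = 0)
F = 3275/793 (F = -3275*(-1/793) = 3275/793 ≈ 4.1299)
T(w) = 2*w**2 (T(w) = (w + 0)*(w + w) = w*(2*w) = 2*w**2)
F - T(-59) = 3275/793 - 2*(-59)**2 = 3275/793 - 2*3481 = 3275/793 - 1*6962 = 3275/793 - 6962 = -5517591/793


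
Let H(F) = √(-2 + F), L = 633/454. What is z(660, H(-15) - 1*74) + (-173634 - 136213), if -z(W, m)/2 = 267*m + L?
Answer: -61365770/227 - 534*I*√17 ≈ -2.7033e+5 - 2201.7*I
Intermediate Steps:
L = 633/454 (L = 633*(1/454) = 633/454 ≈ 1.3943)
z(W, m) = -633/227 - 534*m (z(W, m) = -2*(267*m + 633/454) = -2*(633/454 + 267*m) = -633/227 - 534*m)
z(660, H(-15) - 1*74) + (-173634 - 136213) = (-633/227 - 534*(√(-2 - 15) - 1*74)) + (-173634 - 136213) = (-633/227 - 534*(√(-17) - 74)) - 309847 = (-633/227 - 534*(I*√17 - 74)) - 309847 = (-633/227 - 534*(-74 + I*√17)) - 309847 = (-633/227 + (39516 - 534*I*√17)) - 309847 = (8969499/227 - 534*I*√17) - 309847 = -61365770/227 - 534*I*√17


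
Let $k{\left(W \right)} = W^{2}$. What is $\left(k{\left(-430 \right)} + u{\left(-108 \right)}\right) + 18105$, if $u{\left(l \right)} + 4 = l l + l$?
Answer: $214557$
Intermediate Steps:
$u{\left(l \right)} = -4 + l + l^{2}$ ($u{\left(l \right)} = -4 + \left(l l + l\right) = -4 + \left(l^{2} + l\right) = -4 + \left(l + l^{2}\right) = -4 + l + l^{2}$)
$\left(k{\left(-430 \right)} + u{\left(-108 \right)}\right) + 18105 = \left(\left(-430\right)^{2} - \left(112 - 11664\right)\right) + 18105 = \left(184900 - -11552\right) + 18105 = \left(184900 + 11552\right) + 18105 = 196452 + 18105 = 214557$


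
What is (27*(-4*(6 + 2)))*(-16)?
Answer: 13824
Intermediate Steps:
(27*(-4*(6 + 2)))*(-16) = (27*(-4*8))*(-16) = (27*(-32))*(-16) = -864*(-16) = 13824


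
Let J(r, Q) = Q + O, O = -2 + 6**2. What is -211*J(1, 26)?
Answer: -12660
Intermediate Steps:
O = 34 (O = -2 + 36 = 34)
J(r, Q) = 34 + Q (J(r, Q) = Q + 34 = 34 + Q)
-211*J(1, 26) = -211*(34 + 26) = -211*60 = -12660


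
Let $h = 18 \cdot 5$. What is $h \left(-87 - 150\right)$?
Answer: $-21330$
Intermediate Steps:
$h = 90$
$h \left(-87 - 150\right) = 90 \left(-87 - 150\right) = 90 \left(-237\right) = -21330$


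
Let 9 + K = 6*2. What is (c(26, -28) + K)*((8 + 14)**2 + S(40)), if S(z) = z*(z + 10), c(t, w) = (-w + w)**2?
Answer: 7452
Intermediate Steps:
c(t, w) = 0 (c(t, w) = 0**2 = 0)
S(z) = z*(10 + z)
K = 3 (K = -9 + 6*2 = -9 + 12 = 3)
(c(26, -28) + K)*((8 + 14)**2 + S(40)) = (0 + 3)*((8 + 14)**2 + 40*(10 + 40)) = 3*(22**2 + 40*50) = 3*(484 + 2000) = 3*2484 = 7452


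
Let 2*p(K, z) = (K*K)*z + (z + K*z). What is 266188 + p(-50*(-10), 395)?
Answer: 99480271/2 ≈ 4.9740e+7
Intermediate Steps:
p(K, z) = z/2 + K*z/2 + z*K²/2 (p(K, z) = ((K*K)*z + (z + K*z))/2 = (K²*z + (z + K*z))/2 = (z*K² + (z + K*z))/2 = (z + K*z + z*K²)/2 = z/2 + K*z/2 + z*K²/2)
266188 + p(-50*(-10), 395) = 266188 + (½)*395*(1 - 50*(-10) + (-50*(-10))²) = 266188 + (½)*395*(1 + 500 + 500²) = 266188 + (½)*395*(1 + 500 + 250000) = 266188 + (½)*395*250501 = 266188 + 98947895/2 = 99480271/2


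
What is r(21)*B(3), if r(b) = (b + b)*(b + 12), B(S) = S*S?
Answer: 12474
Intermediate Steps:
B(S) = S**2
r(b) = 2*b*(12 + b) (r(b) = (2*b)*(12 + b) = 2*b*(12 + b))
r(21)*B(3) = (2*21*(12 + 21))*3**2 = (2*21*33)*9 = 1386*9 = 12474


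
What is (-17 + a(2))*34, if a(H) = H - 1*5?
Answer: -680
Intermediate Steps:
a(H) = -5 + H (a(H) = H - 5 = -5 + H)
(-17 + a(2))*34 = (-17 + (-5 + 2))*34 = (-17 - 3)*34 = -20*34 = -680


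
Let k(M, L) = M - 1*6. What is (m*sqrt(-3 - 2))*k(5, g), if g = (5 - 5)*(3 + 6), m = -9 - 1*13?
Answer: 22*I*sqrt(5) ≈ 49.193*I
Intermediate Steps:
m = -22 (m = -9 - 13 = -22)
g = 0 (g = 0*9 = 0)
k(M, L) = -6 + M (k(M, L) = M - 6 = -6 + M)
(m*sqrt(-3 - 2))*k(5, g) = (-22*sqrt(-3 - 2))*(-6 + 5) = -22*I*sqrt(5)*(-1) = 22*I*sqrt(5)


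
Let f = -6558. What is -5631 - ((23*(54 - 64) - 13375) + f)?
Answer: 14532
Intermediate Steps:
-5631 - ((23*(54 - 64) - 13375) + f) = -5631 - ((23*(54 - 64) - 13375) - 6558) = -5631 - ((23*(-10) - 13375) - 6558) = -5631 - ((-230 - 13375) - 6558) = -5631 - (-13605 - 6558) = -5631 - 1*(-20163) = -5631 + 20163 = 14532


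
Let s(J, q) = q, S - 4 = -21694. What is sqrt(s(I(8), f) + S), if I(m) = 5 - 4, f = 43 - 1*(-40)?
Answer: I*sqrt(21607) ≈ 146.99*I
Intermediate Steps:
S = -21690 (S = 4 - 21694 = -21690)
f = 83 (f = 43 + 40 = 83)
I(m) = 1
sqrt(s(I(8), f) + S) = sqrt(83 - 21690) = sqrt(-21607) = I*sqrt(21607)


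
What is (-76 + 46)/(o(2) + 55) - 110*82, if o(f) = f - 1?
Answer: -252575/28 ≈ -9020.5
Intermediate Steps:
o(f) = -1 + f
(-76 + 46)/(o(2) + 55) - 110*82 = (-76 + 46)/((-1 + 2) + 55) - 110*82 = -30/(1 + 55) - 9020 = -30/56 - 9020 = -30*1/56 - 9020 = -15/28 - 9020 = -252575/28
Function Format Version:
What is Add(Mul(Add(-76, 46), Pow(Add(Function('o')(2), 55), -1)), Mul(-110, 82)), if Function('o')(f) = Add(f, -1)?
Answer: Rational(-252575, 28) ≈ -9020.5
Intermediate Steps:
Function('o')(f) = Add(-1, f)
Add(Mul(Add(-76, 46), Pow(Add(Function('o')(2), 55), -1)), Mul(-110, 82)) = Add(Mul(Add(-76, 46), Pow(Add(Add(-1, 2), 55), -1)), Mul(-110, 82)) = Add(Mul(-30, Pow(Add(1, 55), -1)), -9020) = Add(Mul(-30, Pow(56, -1)), -9020) = Add(Mul(-30, Rational(1, 56)), -9020) = Add(Rational(-15, 28), -9020) = Rational(-252575, 28)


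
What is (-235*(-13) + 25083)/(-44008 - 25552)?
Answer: -14069/34780 ≈ -0.40451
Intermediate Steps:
(-235*(-13) + 25083)/(-44008 - 25552) = (3055 + 25083)/(-69560) = 28138*(-1/69560) = -14069/34780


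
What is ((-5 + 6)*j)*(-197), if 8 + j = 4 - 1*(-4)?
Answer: 0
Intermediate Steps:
j = 0 (j = -8 + (4 - 1*(-4)) = -8 + (4 + 4) = -8 + 8 = 0)
((-5 + 6)*j)*(-197) = ((-5 + 6)*0)*(-197) = (1*0)*(-197) = 0*(-197) = 0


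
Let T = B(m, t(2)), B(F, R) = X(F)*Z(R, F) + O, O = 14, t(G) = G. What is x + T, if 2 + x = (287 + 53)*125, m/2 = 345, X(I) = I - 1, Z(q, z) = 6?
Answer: 46646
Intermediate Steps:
X(I) = -1 + I
m = 690 (m = 2*345 = 690)
x = 42498 (x = -2 + (287 + 53)*125 = -2 + 340*125 = -2 + 42500 = 42498)
B(F, R) = 8 + 6*F (B(F, R) = (-1 + F)*6 + 14 = (-6 + 6*F) + 14 = 8 + 6*F)
T = 4148 (T = 8 + 6*690 = 8 + 4140 = 4148)
x + T = 42498 + 4148 = 46646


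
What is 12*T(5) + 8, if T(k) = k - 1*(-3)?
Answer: 104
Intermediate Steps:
T(k) = 3 + k (T(k) = k + 3 = 3 + k)
12*T(5) + 8 = 12*(3 + 5) + 8 = 12*8 + 8 = 96 + 8 = 104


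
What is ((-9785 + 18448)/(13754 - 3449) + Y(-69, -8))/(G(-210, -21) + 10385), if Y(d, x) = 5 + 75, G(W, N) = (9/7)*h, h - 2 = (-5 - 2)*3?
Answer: 5831441/747359820 ≈ 0.0078027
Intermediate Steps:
h = -19 (h = 2 + (-5 - 2)*3 = 2 - 7*3 = 2 - 21 = -19)
G(W, N) = -171/7 (G(W, N) = (9/7)*(-19) = -171/7)
Y(d, x) = 80
((-9785 + 18448)/(13754 - 3449) + Y(-69, -8))/(G(-210, -21) + 10385) = ((-9785 + 18448)/(13754 - 3449) + 80)/(-171/7 + 10385) = (8663/10305 + 80)/(72524/7) = (8663*(1/10305) + 80)*(7/72524) = (8663/10305 + 80)*(7/72524) = (833063/10305)*(7/72524) = 5831441/747359820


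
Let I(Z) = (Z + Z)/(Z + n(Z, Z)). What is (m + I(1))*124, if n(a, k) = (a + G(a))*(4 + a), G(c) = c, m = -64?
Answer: -87048/11 ≈ -7913.5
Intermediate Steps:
n(a, k) = 2*a*(4 + a) (n(a, k) = (a + a)*(4 + a) = (2*a)*(4 + a) = 2*a*(4 + a))
I(Z) = 2*Z/(Z + 2*Z*(4 + Z)) (I(Z) = (Z + Z)/(Z + 2*Z*(4 + Z)) = (2*Z)/(Z + 2*Z*(4 + Z)) = 2*Z/(Z + 2*Z*(4 + Z)))
(m + I(1))*124 = (-64 + 2/(9 + 2*1))*124 = (-64 + 2/(9 + 2))*124 = (-64 + 2/11)*124 = -702/11*124 = -87048/11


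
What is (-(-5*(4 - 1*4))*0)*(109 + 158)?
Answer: 0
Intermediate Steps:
(-(-5*(4 - 1*4))*0)*(109 + 158) = -(-5*(4 - 4))*0*267 = -(-5*0)*0*267 = -0*0*267 = -1*0*267 = 0*267 = 0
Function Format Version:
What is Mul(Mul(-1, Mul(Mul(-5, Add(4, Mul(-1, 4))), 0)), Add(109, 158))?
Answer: 0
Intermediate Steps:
Mul(Mul(-1, Mul(Mul(-5, Add(4, Mul(-1, 4))), 0)), Add(109, 158)) = Mul(Mul(-1, Mul(Mul(-5, Add(4, -4)), 0)), 267) = Mul(Mul(-1, Mul(Mul(-5, 0), 0)), 267) = Mul(Mul(-1, Mul(0, 0)), 267) = Mul(Mul(-1, 0), 267) = Mul(0, 267) = 0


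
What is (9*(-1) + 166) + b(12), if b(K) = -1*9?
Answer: 148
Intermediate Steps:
b(K) = -9
(9*(-1) + 166) + b(12) = (9*(-1) + 166) - 9 = (-9 + 166) - 9 = 157 - 9 = 148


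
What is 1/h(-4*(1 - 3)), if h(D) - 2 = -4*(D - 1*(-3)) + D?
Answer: -1/34 ≈ -0.029412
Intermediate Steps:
h(D) = -10 - 3*D (h(D) = 2 + (-4*(D - 1*(-3)) + D) = 2 + (-4*(D + 3) + D) = 2 + (-4*(3 + D) + D) = 2 + ((-12 - 4*D) + D) = 2 + (-12 - 3*D) = -10 - 3*D)
1/h(-4*(1 - 3)) = 1/(-10 - (-12)*(1 - 3)) = 1/(-10 - (-12)*(-2)) = 1/(-10 - 3*8) = 1/(-10 - 24) = 1/(-34) = -1/34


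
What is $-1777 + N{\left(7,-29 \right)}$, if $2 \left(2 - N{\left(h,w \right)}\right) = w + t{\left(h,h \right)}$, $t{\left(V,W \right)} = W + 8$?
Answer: $-1768$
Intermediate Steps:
$t{\left(V,W \right)} = 8 + W$
$N{\left(h,w \right)} = -2 - \frac{h}{2} - \frac{w}{2}$ ($N{\left(h,w \right)} = 2 - \frac{w + \left(8 + h\right)}{2} = 2 - \frac{8 + h + w}{2} = 2 - \left(4 + \frac{h}{2} + \frac{w}{2}\right) = -2 - \frac{h}{2} - \frac{w}{2}$)
$-1777 + N{\left(7,-29 \right)} = -1777 - -9 = -1777 + 9 = -1768$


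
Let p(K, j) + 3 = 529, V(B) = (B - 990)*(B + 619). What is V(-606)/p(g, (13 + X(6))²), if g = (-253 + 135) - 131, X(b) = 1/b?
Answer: -10374/263 ≈ -39.445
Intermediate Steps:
X(b) = 1/b
V(B) = (-990 + B)*(619 + B)
g = -249 (g = -118 - 131 = -249)
p(K, j) = 526 (p(K, j) = -3 + 529 = 526)
V(-606)/p(g, (13 + X(6))²) = (-612810 + (-606)² - 371*(-606))/526 = (-612810 + 367236 + 224826)*(1/526) = -20748*1/526 = -10374/263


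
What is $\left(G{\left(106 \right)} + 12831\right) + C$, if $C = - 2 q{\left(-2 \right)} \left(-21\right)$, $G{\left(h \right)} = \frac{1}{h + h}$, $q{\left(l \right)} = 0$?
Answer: $\frac{2720173}{212} \approx 12831.0$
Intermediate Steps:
$G{\left(h \right)} = \frac{1}{2 h}$
$C = 0$ ($C = \left(-2\right) 0 \left(-21\right) = 0 \left(-21\right) = 0$)
$\left(G{\left(106 \right)} + 12831\right) + C = \left(\frac{1}{2 \cdot 106} + 12831\right) + 0 = \left(\frac{1}{2} \cdot \frac{1}{106} + 12831\right) + 0 = \left(\frac{1}{212} + 12831\right) + 0 = \frac{2720173}{212} + 0 = \frac{2720173}{212}$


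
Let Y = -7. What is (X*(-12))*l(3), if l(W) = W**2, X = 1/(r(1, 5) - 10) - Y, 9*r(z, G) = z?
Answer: -66312/89 ≈ -745.08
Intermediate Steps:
r(z, G) = z/9
X = 614/89 (X = 1/((1/9)*1 - 10) - 1*(-7) = 1/(1/9 - 10) + 7 = 1/(-89/9) + 7 = -9/89 + 7 = 614/89 ≈ 6.8989)
(X*(-12))*l(3) = ((614/89)*(-12))*3**2 = -7368/89*9 = -66312/89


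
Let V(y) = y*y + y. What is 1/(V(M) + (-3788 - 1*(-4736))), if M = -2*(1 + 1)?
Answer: 1/960 ≈ 0.0010417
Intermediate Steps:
M = -4 (M = -2*2 = -4)
V(y) = y + y**2 (V(y) = y**2 + y = y + y**2)
1/(V(M) + (-3788 - 1*(-4736))) = 1/(-4*(1 - 4) + (-3788 - 1*(-4736))) = 1/(-4*(-3) + (-3788 + 4736)) = 1/(12 + 948) = 1/960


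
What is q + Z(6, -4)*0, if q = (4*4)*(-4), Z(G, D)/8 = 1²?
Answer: -64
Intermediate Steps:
Z(G, D) = 8 (Z(G, D) = 8*1² = 8*1 = 8)
q = -64 (q = 16*(-4) = -64)
q + Z(6, -4)*0 = -64 + 8*0 = -64 + 0 = -64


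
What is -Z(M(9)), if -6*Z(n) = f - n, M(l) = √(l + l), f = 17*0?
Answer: -√2/2 ≈ -0.70711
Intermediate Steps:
f = 0
M(l) = √2*√l (M(l) = √(2*l) = √2*√l)
Z(n) = n/6 (Z(n) = -(0 - n)/6 = -(-1)*n/6 = n/6)
-Z(M(9)) = -√2*√9/6 = -√2*3/6 = -3*√2/6 = -√2/2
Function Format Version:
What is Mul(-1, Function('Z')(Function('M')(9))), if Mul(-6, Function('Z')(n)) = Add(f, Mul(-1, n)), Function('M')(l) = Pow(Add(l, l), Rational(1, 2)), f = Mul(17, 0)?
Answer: Mul(Rational(-1, 2), Pow(2, Rational(1, 2))) ≈ -0.70711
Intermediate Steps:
f = 0
Function('M')(l) = Mul(Pow(2, Rational(1, 2)), Pow(l, Rational(1, 2))) (Function('M')(l) = Pow(Mul(2, l), Rational(1, 2)) = Mul(Pow(2, Rational(1, 2)), Pow(l, Rational(1, 2))))
Function('Z')(n) = Mul(Rational(1, 6), n) (Function('Z')(n) = Mul(Rational(-1, 6), Add(0, Mul(-1, n))) = Mul(Rational(-1, 6), Mul(-1, n)) = Mul(Rational(1, 6), n))
Mul(-1, Function('Z')(Function('M')(9))) = Mul(-1, Mul(Rational(1, 6), Mul(Pow(2, Rational(1, 2)), Pow(9, Rational(1, 2))))) = Mul(-1, Mul(Rational(1, 6), Mul(Pow(2, Rational(1, 2)), 3))) = Mul(-1, Mul(Rational(1, 6), Mul(3, Pow(2, Rational(1, 2))))) = Mul(-1, Mul(Rational(1, 2), Pow(2, Rational(1, 2)))) = Mul(Rational(-1, 2), Pow(2, Rational(1, 2)))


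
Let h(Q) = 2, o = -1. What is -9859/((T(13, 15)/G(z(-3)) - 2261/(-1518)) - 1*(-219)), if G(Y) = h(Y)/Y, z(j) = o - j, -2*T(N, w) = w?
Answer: -7482981/161659 ≈ -46.289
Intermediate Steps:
T(N, w) = -w/2
z(j) = -1 - j
G(Y) = 2/Y
-9859/((T(13, 15)/G(z(-3)) - 2261/(-1518)) - 1*(-219)) = -9859/(((-½*15)/((2/(-1 - 1*(-3)))) - 2261/(-1518)) - 1*(-219)) = -9859/((-15/(2*1) - 2261*(-1/1518)) + 219) = -9859/((-15/(2*1) + 2261/1518) + 219) = -9859/((-15/2/1 + 2261/1518) + 219) = -9859/((-15/2*1 + 2261/1518) + 219) = -9859/((-15/2 + 2261/1518) + 219) = -9859/(-4562/759 + 219) = -9859/161659/759 = -9859*759/161659 = -7482981/161659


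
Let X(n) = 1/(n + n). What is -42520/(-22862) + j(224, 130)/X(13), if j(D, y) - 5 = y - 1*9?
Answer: 37469216/11431 ≈ 3277.9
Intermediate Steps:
X(n) = 1/(2*n)
j(D, y) = -4 + y (j(D, y) = 5 + (y - 1*9) = 5 + (y - 9) = 5 + (-9 + y) = -4 + y)
-42520/(-22862) + j(224, 130)/X(13) = -42520/(-22862) + (-4 + 130)/(((½)/13)) = -42520*(-1/22862) + 126/(((½)*(1/13))) = 21260/11431 + 126/(1/26) = 21260/11431 + 126*26 = 21260/11431 + 3276 = 37469216/11431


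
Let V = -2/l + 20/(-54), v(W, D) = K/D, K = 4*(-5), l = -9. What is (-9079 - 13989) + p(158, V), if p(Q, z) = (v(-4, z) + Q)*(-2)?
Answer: -23654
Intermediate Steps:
K = -20
v(W, D) = -20/D
V = -4/27 (V = -2/(-9) + 20/(-54) = -2*(-⅑) + 20*(-1/54) = 2/9 - 10/27 = -4/27 ≈ -0.14815)
p(Q, z) = -2*Q + 40/z (p(Q, z) = (-20/z + Q)*(-2) = (Q - 20/z)*(-2) = -2*Q + 40/z)
(-9079 - 13989) + p(158, V) = (-9079 - 13989) + (-2*158 + 40/(-4/27)) = -23068 + (-316 + 40*(-27/4)) = -23068 + (-316 - 270) = -23068 - 586 = -23654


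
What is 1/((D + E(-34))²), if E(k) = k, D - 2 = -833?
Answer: 1/748225 ≈ 1.3365e-6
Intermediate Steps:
D = -831 (D = 2 - 833 = -831)
1/((D + E(-34))²) = 1/((-831 - 34)²) = 1/((-865)²) = 1/748225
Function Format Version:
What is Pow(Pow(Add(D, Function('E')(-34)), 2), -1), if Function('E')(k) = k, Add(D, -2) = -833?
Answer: Rational(1, 748225) ≈ 1.3365e-6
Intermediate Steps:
D = -831 (D = Add(2, -833) = -831)
Pow(Pow(Add(D, Function('E')(-34)), 2), -1) = Pow(Pow(Add(-831, -34), 2), -1) = Pow(Pow(-865, 2), -1) = Pow(748225, -1) = Rational(1, 748225)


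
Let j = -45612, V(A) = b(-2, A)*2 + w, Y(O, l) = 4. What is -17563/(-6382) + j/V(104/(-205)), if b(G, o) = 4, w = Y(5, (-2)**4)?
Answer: -24240419/6382 ≈ -3798.2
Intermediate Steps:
w = 4
V(A) = 12 (V(A) = 4*2 + 4 = 8 + 4 = 12)
-17563/(-6382) + j/V(104/(-205)) = -17563/(-6382) - 45612/12 = -17563*(-1/6382) - 45612*1/12 = 17563/6382 - 3801 = -24240419/6382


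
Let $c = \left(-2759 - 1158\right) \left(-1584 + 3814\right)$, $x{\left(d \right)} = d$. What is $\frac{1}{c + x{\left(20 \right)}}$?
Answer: $- \frac{1}{8734890} \approx -1.1448 \cdot 10^{-7}$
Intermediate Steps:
$c = -8734910$ ($c = \left(-3917\right) 2230 = -8734910$)
$\frac{1}{c + x{\left(20 \right)}} = \frac{1}{-8734910 + 20} = \frac{1}{-8734890} = - \frac{1}{8734890}$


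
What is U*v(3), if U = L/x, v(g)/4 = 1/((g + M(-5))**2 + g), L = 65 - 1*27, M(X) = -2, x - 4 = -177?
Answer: -38/173 ≈ -0.21965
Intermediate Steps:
x = -173 (x = 4 - 177 = -173)
L = 38 (L = 65 - 27 = 38)
v(g) = 4/(g + (-2 + g)**2) (v(g) = 4/((g - 2)**2 + g) = 4/((-2 + g)**2 + g) = 4/(g + (-2 + g)**2))
U = -38/173 (U = 38/(-173) = 38*(-1/173) = -38/173 ≈ -0.21965)
U*v(3) = -152/(173*(3 + (-2 + 3)**2)) = -152/(173*(3 + 1**2)) = -152/(173*(3 + 1)) = -152/(173*4) = -38/173*1 = -38/173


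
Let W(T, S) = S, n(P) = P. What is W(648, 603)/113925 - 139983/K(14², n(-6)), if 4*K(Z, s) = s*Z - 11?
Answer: 21263656287/45076325 ≈ 471.73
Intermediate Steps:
K(Z, s) = -11/4 + Z*s/4 (K(Z, s) = (s*Z - 11)/4 = (Z*s - 11)/4 = (-11 + Z*s)/4 = -11/4 + Z*s/4)
W(648, 603)/113925 - 139983/K(14², n(-6)) = 603/113925 - 139983/(-11/4 + (¼)*14²*(-6)) = 603*(1/113925) - 139983/(-11/4 + (¼)*196*(-6)) = 201/37975 - 139983/(-11/4 - 294) = 201/37975 - 139983/(-1187/4) = 201/37975 - 139983*(-4/1187) = 201/37975 + 559932/1187 = 21263656287/45076325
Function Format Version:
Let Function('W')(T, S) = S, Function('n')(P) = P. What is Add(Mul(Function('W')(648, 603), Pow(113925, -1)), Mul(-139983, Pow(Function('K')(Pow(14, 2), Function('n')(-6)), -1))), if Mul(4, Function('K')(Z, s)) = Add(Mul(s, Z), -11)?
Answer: Rational(21263656287, 45076325) ≈ 471.73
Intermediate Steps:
Function('K')(Z, s) = Add(Rational(-11, 4), Mul(Rational(1, 4), Z, s)) (Function('K')(Z, s) = Mul(Rational(1, 4), Add(Mul(s, Z), -11)) = Mul(Rational(1, 4), Add(Mul(Z, s), -11)) = Mul(Rational(1, 4), Add(-11, Mul(Z, s))) = Add(Rational(-11, 4), Mul(Rational(1, 4), Z, s)))
Add(Mul(Function('W')(648, 603), Pow(113925, -1)), Mul(-139983, Pow(Function('K')(Pow(14, 2), Function('n')(-6)), -1))) = Add(Mul(603, Pow(113925, -1)), Mul(-139983, Pow(Add(Rational(-11, 4), Mul(Rational(1, 4), Pow(14, 2), -6)), -1))) = Add(Mul(603, Rational(1, 113925)), Mul(-139983, Pow(Add(Rational(-11, 4), Mul(Rational(1, 4), 196, -6)), -1))) = Add(Rational(201, 37975), Mul(-139983, Pow(Add(Rational(-11, 4), -294), -1))) = Add(Rational(201, 37975), Mul(-139983, Pow(Rational(-1187, 4), -1))) = Add(Rational(201, 37975), Mul(-139983, Rational(-4, 1187))) = Add(Rational(201, 37975), Rational(559932, 1187)) = Rational(21263656287, 45076325)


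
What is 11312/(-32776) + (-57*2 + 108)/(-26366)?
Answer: -18628471/54010751 ≈ -0.34490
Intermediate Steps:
11312/(-32776) + (-57*2 + 108)/(-26366) = 11312*(-1/32776) + (-114 + 108)*(-1/26366) = -1414/4097 - 6*(-1/26366) = -1414/4097 + 3/13183 = -18628471/54010751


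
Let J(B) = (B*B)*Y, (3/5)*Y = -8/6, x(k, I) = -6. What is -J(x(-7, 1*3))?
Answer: 80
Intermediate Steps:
Y = -20/9 (Y = 5*(-8/6)/3 = 5*(-8*1/6)/3 = (5/3)*(-4/3) = -20/9 ≈ -2.2222)
J(B) = -20*B**2/9 (J(B) = (B*B)*(-20/9) = B**2*(-20/9) = -20*B**2/9)
-J(x(-7, 1*3)) = -(-20)*(-6)**2/9 = -(-20)*36/9 = -1*(-80) = 80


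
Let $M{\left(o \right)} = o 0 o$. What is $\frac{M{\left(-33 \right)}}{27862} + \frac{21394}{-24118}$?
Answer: $- \frac{10697}{12059} \approx -0.88706$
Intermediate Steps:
$M{\left(o \right)} = 0$ ($M{\left(o \right)} = 0 o = 0$)
$\frac{M{\left(-33 \right)}}{27862} + \frac{21394}{-24118} = \frac{0}{27862} + \frac{21394}{-24118} = 0 \cdot \frac{1}{27862} + 21394 \left(- \frac{1}{24118}\right) = 0 - \frac{10697}{12059} = - \frac{10697}{12059}$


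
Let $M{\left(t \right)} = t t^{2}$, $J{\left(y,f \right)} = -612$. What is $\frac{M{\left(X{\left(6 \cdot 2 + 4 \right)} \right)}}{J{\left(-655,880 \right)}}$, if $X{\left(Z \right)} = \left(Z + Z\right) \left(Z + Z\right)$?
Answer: $- \frac{268435456}{153} \approx -1.7545 \cdot 10^{6}$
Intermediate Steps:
$X{\left(Z \right)} = 4 Z^{2}$ ($X{\left(Z \right)} = 2 Z 2 Z = 4 Z^{2}$)
$M{\left(t \right)} = t^{3}$
$\frac{M{\left(X{\left(6 \cdot 2 + 4 \right)} \right)}}{J{\left(-655,880 \right)}} = \frac{\left(4 \left(6 \cdot 2 + 4\right)^{2}\right)^{3}}{-612} = \left(4 \left(12 + 4\right)^{2}\right)^{3} \left(- \frac{1}{612}\right) = \left(4 \cdot 16^{2}\right)^{3} \left(- \frac{1}{612}\right) = \left(4 \cdot 256\right)^{3} \left(- \frac{1}{612}\right) = 1024^{3} \left(- \frac{1}{612}\right) = 1073741824 \left(- \frac{1}{612}\right) = - \frac{268435456}{153}$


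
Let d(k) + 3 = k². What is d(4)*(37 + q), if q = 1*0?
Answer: 481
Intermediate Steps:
d(k) = -3 + k²
q = 0
d(4)*(37 + q) = (-3 + 4²)*(37 + 0) = (-3 + 16)*37 = 13*37 = 481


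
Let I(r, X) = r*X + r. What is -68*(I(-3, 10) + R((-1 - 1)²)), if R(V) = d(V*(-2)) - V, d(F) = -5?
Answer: 2856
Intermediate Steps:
I(r, X) = r + X*r (I(r, X) = X*r + r = r + X*r)
R(V) = -5 - V
-68*(I(-3, 10) + R((-1 - 1)²)) = -68*(-3*(1 + 10) + (-5 - (-1 - 1)²)) = -68*(-3*11 + (-5 - 1*(-2)²)) = -68*(-33 + (-5 - 1*4)) = -68*(-33 + (-5 - 4)) = -68*(-33 - 9) = -68*(-42) = 2856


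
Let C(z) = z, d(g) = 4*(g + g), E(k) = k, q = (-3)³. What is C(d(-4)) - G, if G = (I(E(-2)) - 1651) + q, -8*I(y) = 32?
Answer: 1650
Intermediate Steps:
q = -27
d(g) = 8*g (d(g) = 4*(2*g) = 8*g)
I(y) = -4 (I(y) = -⅛*32 = -4)
G = -1682 (G = (-4 - 1651) - 27 = -1655 - 27 = -1682)
C(d(-4)) - G = 8*(-4) - 1*(-1682) = -32 + 1682 = 1650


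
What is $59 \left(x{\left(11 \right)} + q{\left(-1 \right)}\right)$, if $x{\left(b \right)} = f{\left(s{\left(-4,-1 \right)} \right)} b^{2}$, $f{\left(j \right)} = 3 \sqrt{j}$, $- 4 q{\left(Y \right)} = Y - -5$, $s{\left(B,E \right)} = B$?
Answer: $-59 + 42834 i \approx -59.0 + 42834.0 i$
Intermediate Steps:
$q{\left(Y \right)} = - \frac{5}{4} - \frac{Y}{4}$ ($q{\left(Y \right)} = - \frac{Y - -5}{4} = - \frac{Y + 5}{4} = - \frac{5 + Y}{4} = - \frac{5}{4} - \frac{Y}{4}$)
$x{\left(b \right)} = 6 i b^{2}$ ($x{\left(b \right)} = 3 \sqrt{-4} b^{2} = 3 \cdot 2 i b^{2} = 6 i b^{2}$)
$59 \left(x{\left(11 \right)} + q{\left(-1 \right)}\right) = 59 \left(6 i 11^{2} - 1\right) = 59 \left(6 i 121 + \left(- \frac{5}{4} + \frac{1}{4}\right)\right) = 59 \left(726 i - 1\right) = 59 \left(-1 + 726 i\right) = -59 + 42834 i$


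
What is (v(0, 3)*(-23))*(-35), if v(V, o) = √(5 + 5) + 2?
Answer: 1610 + 805*√10 ≈ 4155.6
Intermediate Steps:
v(V, o) = 2 + √10 (v(V, o) = √10 + 2 = 2 + √10)
(v(0, 3)*(-23))*(-35) = ((2 + √10)*(-23))*(-35) = (-46 - 23*√10)*(-35) = 1610 + 805*√10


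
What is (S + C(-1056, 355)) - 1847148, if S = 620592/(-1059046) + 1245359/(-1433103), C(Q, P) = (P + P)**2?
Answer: -1019187852284422957/758860999869 ≈ -1.3431e+6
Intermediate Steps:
C(Q, P) = 4*P**2 (C(Q, P) = (2*P)**2 = 4*P**2)
S = -1104132362245/758860999869 (S = 620592*(-1/1059046) + 1245359*(-1/1433103) = -310296/529523 - 1245359/1433103 = -1104132362245/758860999869 ≈ -1.4550)
(S + C(-1056, 355)) - 1847148 = (-1104132362245/758860999869 + 4*355**2) - 1847148 = (-1104132362245/758860999869 + 4*126025) - 1847148 = (-1104132362245/758860999869 + 504100) - 1847148 = 382540725901600655/758860999869 - 1847148 = -1019187852284422957/758860999869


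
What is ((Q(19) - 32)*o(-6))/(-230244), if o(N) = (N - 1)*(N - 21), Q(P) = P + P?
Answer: -27/5482 ≈ -0.0049252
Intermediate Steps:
Q(P) = 2*P
o(N) = (-1 + N)*(-21 + N)
((Q(19) - 32)*o(-6))/(-230244) = ((2*19 - 32)*(21 + (-6)**2 - 22*(-6)))/(-230244) = ((38 - 32)*(21 + 36 + 132))*(-1/230244) = (6*189)*(-1/230244) = 1134*(-1/230244) = -27/5482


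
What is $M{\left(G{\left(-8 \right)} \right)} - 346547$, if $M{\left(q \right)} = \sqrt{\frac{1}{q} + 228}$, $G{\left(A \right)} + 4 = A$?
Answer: $-346547 + \frac{\sqrt{8205}}{6} \approx -3.4653 \cdot 10^{5}$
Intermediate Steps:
$G{\left(A \right)} = -4 + A$
$M{\left(q \right)} = \sqrt{228 + \frac{1}{q}}$
$M{\left(G{\left(-8 \right)} \right)} - 346547 = \sqrt{228 + \frac{1}{-4 - 8}} - 346547 = \sqrt{228 + \frac{1}{-12}} - 346547 = \sqrt{228 - \frac{1}{12}} - 346547 = \sqrt{\frac{2735}{12}} - 346547 = \frac{\sqrt{8205}}{6} - 346547 = -346547 + \frac{\sqrt{8205}}{6}$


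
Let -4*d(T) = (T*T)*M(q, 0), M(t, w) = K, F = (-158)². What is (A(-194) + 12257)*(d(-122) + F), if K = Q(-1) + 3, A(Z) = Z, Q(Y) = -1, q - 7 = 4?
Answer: 211367886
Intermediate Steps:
q = 11 (q = 7 + 4 = 11)
K = 2 (K = -1 + 3 = 2)
F = 24964
M(t, w) = 2
d(T) = -T²/2 (d(T) = -T*T*2/4 = -T²*2/4 = -T²/2)
(A(-194) + 12257)*(d(-122) + F) = (-194 + 12257)*(-½*(-122)² + 24964) = 12063*(-½*14884 + 24964) = 12063*(-7442 + 24964) = 12063*17522 = 211367886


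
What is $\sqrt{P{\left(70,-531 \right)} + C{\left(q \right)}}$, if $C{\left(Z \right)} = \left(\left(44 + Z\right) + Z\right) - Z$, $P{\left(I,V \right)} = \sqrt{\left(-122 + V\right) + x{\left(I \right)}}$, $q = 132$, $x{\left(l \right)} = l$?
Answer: $\sqrt{176 + i \sqrt{583}} \approx 13.298 + 0.90789 i$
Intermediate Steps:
$P{\left(I,V \right)} = \sqrt{-122 + I + V}$ ($P{\left(I,V \right)} = \sqrt{\left(-122 + V\right) + I} = \sqrt{-122 + I + V}$)
$C{\left(Z \right)} = 44 + Z$ ($C{\left(Z \right)} = \left(44 + 2 Z\right) - Z = 44 + Z$)
$\sqrt{P{\left(70,-531 \right)} + C{\left(q \right)}} = \sqrt{\sqrt{-122 + 70 - 531} + \left(44 + 132\right)} = \sqrt{\sqrt{-583} + 176} = \sqrt{i \sqrt{583} + 176} = \sqrt{176 + i \sqrt{583}}$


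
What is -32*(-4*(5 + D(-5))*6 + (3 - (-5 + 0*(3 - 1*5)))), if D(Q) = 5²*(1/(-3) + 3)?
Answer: 54784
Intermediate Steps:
D(Q) = 200/3 (D(Q) = 25*(-⅓ + 3) = 25*(8/3) = 200/3)
-32*(-4*(5 + D(-5))*6 + (3 - (-5 + 0*(3 - 1*5)))) = -32*(-4*(5 + 200/3)*6 + (3 - (-5 + 0*(3 - 1*5)))) = -32*(-4*215/3*6 + (3 - (-5 + 0*(3 - 5)))) = -32*(-860/3*6 + (3 - (-5 + 0*(-2)))) = -32*(-1720 + (3 - (-5 + 0))) = -32*(-1720 + (3 - 1*(-5))) = -32*(-1720 + (3 + 5)) = -32*(-1720 + 8) = -32*(-1712) = 54784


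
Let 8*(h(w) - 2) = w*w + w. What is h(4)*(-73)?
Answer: -657/2 ≈ -328.50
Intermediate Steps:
h(w) = 2 + w/8 + w²/8 (h(w) = 2 + (w*w + w)/8 = 2 + (w² + w)/8 = 2 + (w + w²)/8 = 2 + (w/8 + w²/8) = 2 + w/8 + w²/8)
h(4)*(-73) = (2 + (⅛)*4 + (⅛)*4²)*(-73) = (2 + ½ + (⅛)*16)*(-73) = (2 + ½ + 2)*(-73) = (9/2)*(-73) = -657/2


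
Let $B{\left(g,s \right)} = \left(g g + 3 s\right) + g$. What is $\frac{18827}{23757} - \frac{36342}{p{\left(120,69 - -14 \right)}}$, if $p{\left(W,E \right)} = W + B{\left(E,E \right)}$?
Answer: $- \frac{241722629}{58133379} \approx -4.1581$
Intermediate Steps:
$B{\left(g,s \right)} = g + g^{2} + 3 s$ ($B{\left(g,s \right)} = \left(g^{2} + 3 s\right) + g = g + g^{2} + 3 s$)
$p{\left(W,E \right)} = W + E^{2} + 4 E$ ($p{\left(W,E \right)} = W + \left(E + E^{2} + 3 E\right) = W + \left(E^{2} + 4 E\right) = W + E^{2} + 4 E$)
$\frac{18827}{23757} - \frac{36342}{p{\left(120,69 - -14 \right)}} = \frac{18827}{23757} - \frac{36342}{120 + \left(69 - -14\right)^{2} + 4 \left(69 - -14\right)} = 18827 \cdot \frac{1}{23757} - \frac{36342}{120 + \left(69 + 14\right)^{2} + 4 \left(69 + 14\right)} = \frac{18827}{23757} - \frac{36342}{120 + 83^{2} + 4 \cdot 83} = \frac{18827}{23757} - \frac{36342}{120 + 6889 + 332} = \frac{18827}{23757} - \frac{36342}{7341} = \frac{18827}{23757} - \frac{12114}{2447} = - \frac{241722629}{58133379}$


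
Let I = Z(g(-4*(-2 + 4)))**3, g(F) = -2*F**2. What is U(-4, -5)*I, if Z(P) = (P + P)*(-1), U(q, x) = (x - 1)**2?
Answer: 603979776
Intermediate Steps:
U(q, x) = (-1 + x)**2
Z(P) = -2*P (Z(P) = (2*P)*(-1) = -2*P)
I = 16777216 (I = (-(-4)*(-4*(-2 + 4))**2)**3 = (-(-4)*(-4*2)**2)**3 = (-(-4)*(-8)**2)**3 = (-(-4)*64)**3 = (-2*(-128))**3 = 256**3 = 16777216)
U(-4, -5)*I = (-1 - 5)**2*16777216 = (-6)**2*16777216 = 36*16777216 = 603979776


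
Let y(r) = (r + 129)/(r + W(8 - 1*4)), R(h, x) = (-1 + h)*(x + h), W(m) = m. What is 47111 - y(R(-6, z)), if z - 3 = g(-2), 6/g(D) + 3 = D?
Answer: 7866745/167 ≈ 47106.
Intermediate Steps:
g(D) = 6/(-3 + D)
z = 9/5 (z = 3 + 6/(-3 - 2) = 3 + 6/(-5) = 3 + 6*(-⅕) = 3 - 6/5 = 9/5 ≈ 1.8000)
R(h, x) = (-1 + h)*(h + x)
y(r) = (129 + r)/(4 + r) (y(r) = (r + 129)/(r + (8 - 1*4)) = (129 + r)/(r + (8 - 4)) = (129 + r)/(r + 4) = (129 + r)/(4 + r))
47111 - y(R(-6, z)) = 47111 - (129 + ((-6)² - 1*(-6) - 1*9/5 - 6*9/5))/(4 + ((-6)² - 1*(-6) - 1*9/5 - 6*9/5)) = 47111 - (129 + (36 + 6 - 9/5 - 54/5))/(4 + (36 + 6 - 9/5 - 54/5)) = 47111 - (129 + 147/5)/(4 + 147/5) = 47111 - 792/(167/5*5) = 47111 - 5*792/(167*5) = 47111 - 1*792/167 = 47111 - 792/167 = 7866745/167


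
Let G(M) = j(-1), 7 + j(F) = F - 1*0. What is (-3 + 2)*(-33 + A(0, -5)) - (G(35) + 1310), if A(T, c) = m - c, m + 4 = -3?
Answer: -1267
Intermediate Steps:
m = -7 (m = -4 - 3 = -7)
A(T, c) = -7 - c
j(F) = -7 + F (j(F) = -7 + (F - 1*0) = -7 + (F + 0) = -7 + F)
G(M) = -8 (G(M) = -7 - 1 = -8)
(-3 + 2)*(-33 + A(0, -5)) - (G(35) + 1310) = (-3 + 2)*(-33 + (-7 - 1*(-5))) - (-8 + 1310) = -(-33 + (-7 + 5)) - 1*1302 = -(-33 - 2) - 1302 = -1*(-35) - 1302 = 35 - 1302 = -1267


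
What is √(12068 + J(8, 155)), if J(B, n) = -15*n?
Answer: √9743 ≈ 98.707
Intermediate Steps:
√(12068 + J(8, 155)) = √(12068 - 15*155) = √(12068 - 2325) = √9743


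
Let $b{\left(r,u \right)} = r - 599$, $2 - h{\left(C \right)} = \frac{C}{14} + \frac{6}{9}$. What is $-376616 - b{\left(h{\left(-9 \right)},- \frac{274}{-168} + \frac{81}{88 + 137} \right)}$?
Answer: $- \frac{15792797}{42} \approx -3.7602 \cdot 10^{5}$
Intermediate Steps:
$h{\left(C \right)} = \frac{4}{3} - \frac{C}{14}$ ($h{\left(C \right)} = 2 - \left(\frac{C}{14} + \frac{6}{9}\right) = 2 - \left(C \frac{1}{14} + 6 \cdot \frac{1}{9}\right) = 2 - \left(\frac{C}{14} + \frac{2}{3}\right) = 2 - \left(\frac{2}{3} + \frac{C}{14}\right) = \frac{4}{3} - \frac{C}{14}$)
$b{\left(r,u \right)} = -599 + r$
$-376616 - b{\left(h{\left(-9 \right)},- \frac{274}{-168} + \frac{81}{88 + 137} \right)} = -376616 - \left(-599 + \left(\frac{4}{3} - - \frac{9}{14}\right)\right) = -376616 - \left(-599 + \left(\frac{4}{3} + \frac{9}{14}\right)\right) = -376616 - \left(-599 + \frac{83}{42}\right) = -376616 - - \frac{25075}{42} = -376616 + \frac{25075}{42} = - \frac{15792797}{42}$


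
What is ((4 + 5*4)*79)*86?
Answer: 163056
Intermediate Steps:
((4 + 5*4)*79)*86 = ((4 + 20)*79)*86 = (24*79)*86 = 1896*86 = 163056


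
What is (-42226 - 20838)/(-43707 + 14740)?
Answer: 63064/28967 ≈ 2.1771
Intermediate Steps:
(-42226 - 20838)/(-43707 + 14740) = -63064/(-28967) = -63064*(-1/28967) = 63064/28967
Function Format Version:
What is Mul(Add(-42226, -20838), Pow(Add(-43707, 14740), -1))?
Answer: Rational(63064, 28967) ≈ 2.1771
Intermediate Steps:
Mul(Add(-42226, -20838), Pow(Add(-43707, 14740), -1)) = Mul(-63064, Pow(-28967, -1)) = Mul(-63064, Rational(-1, 28967)) = Rational(63064, 28967)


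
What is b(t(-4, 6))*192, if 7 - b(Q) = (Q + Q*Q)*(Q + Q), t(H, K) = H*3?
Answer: 609600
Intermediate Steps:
t(H, K) = 3*H
b(Q) = 7 - 2*Q*(Q + Q**2) (b(Q) = 7 - (Q + Q*Q)*(Q + Q) = 7 - (Q + Q**2)*2*Q = 7 - 2*Q*(Q + Q**2))
b(t(-4, 6))*192 = (7 - 2*(3*(-4))**2 - 2*(3*(-4))**3)*192 = (7 - 2*(-12)**2 - 2*(-12)**3)*192 = (7 - 2*144 - 2*(-1728))*192 = (7 - 288 + 3456)*192 = 3175*192 = 609600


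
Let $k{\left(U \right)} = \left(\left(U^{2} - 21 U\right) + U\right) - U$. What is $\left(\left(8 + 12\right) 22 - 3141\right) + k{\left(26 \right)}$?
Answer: $-2571$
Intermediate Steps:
$k{\left(U \right)} = U^{2} - 21 U$ ($k{\left(U \right)} = \left(U^{2} - 20 U\right) - U = U^{2} - 21 U$)
$\left(\left(8 + 12\right) 22 - 3141\right) + k{\left(26 \right)} = \left(\left(8 + 12\right) 22 - 3141\right) + 26 \left(-21 + 26\right) = \left(20 \cdot 22 - 3141\right) + 26 \cdot 5 = \left(440 - 3141\right) + 130 = -2701 + 130 = -2571$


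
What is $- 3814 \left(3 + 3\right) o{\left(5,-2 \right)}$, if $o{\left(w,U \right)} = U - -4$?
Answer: $-45768$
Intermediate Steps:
$o{\left(w,U \right)} = 4 + U$ ($o{\left(w,U \right)} = U + 4 = 4 + U$)
$- 3814 \left(3 + 3\right) o{\left(5,-2 \right)} = - 3814 \left(3 + 3\right) \left(4 - 2\right) = - 3814 \cdot 6 \cdot 2 = \left(-3814\right) 12 = -45768$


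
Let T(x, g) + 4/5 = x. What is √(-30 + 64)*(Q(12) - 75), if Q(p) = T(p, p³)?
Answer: -319*√34/5 ≈ -372.01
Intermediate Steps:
T(x, g) = -⅘ + x
Q(p) = -⅘ + p
√(-30 + 64)*(Q(12) - 75) = √(-30 + 64)*((-⅘ + 12) - 75) = √34*(56/5 - 75) = √34*(-319/5) = -319*√34/5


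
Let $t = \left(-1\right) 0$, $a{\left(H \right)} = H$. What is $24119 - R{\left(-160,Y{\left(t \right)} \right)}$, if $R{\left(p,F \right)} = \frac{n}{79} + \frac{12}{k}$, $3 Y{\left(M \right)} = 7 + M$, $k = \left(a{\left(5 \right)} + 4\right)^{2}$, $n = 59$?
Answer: $\frac{51443918}{2133} \approx 24118.0$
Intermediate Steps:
$t = 0$
$k = 81$ ($k = \left(5 + 4\right)^{2} = 9^{2} = 81$)
$Y{\left(M \right)} = \frac{7}{3} + \frac{M}{3}$ ($Y{\left(M \right)} = \frac{7 + M}{3} = \frac{7}{3} + \frac{M}{3}$)
$R{\left(p,F \right)} = \frac{1909}{2133}$ ($R{\left(p,F \right)} = \frac{59}{79} + \frac{12}{81} = 59 \cdot \frac{1}{79} + 12 \cdot \frac{1}{81} = \frac{59}{79} + \frac{4}{27} = \frac{1909}{2133}$)
$24119 - R{\left(-160,Y{\left(t \right)} \right)} = 24119 - \frac{1909}{2133} = \frac{51443918}{2133}$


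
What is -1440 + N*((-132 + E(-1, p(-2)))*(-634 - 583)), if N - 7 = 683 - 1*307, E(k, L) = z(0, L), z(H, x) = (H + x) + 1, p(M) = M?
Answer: 61991323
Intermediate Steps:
z(H, x) = 1 + H + x
E(k, L) = 1 + L (E(k, L) = 1 + 0 + L = 1 + L)
N = 383 (N = 7 + (683 - 1*307) = 7 + (683 - 307) = 7 + 376 = 383)
-1440 + N*((-132 + E(-1, p(-2)))*(-634 - 583)) = -1440 + 383*((-132 + (1 - 2))*(-634 - 583)) = -1440 + 383*((-132 - 1)*(-1217)) = -1440 + 383*(-133*(-1217)) = -1440 + 383*161861 = -1440 + 61992763 = 61991323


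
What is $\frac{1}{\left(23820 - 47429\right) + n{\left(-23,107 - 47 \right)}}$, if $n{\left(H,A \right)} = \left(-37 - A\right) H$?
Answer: $- \frac{1}{21378} \approx -4.6777 \cdot 10^{-5}$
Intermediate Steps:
$n{\left(H,A \right)} = H \left(-37 - A\right)$
$\frac{1}{\left(23820 - 47429\right) + n{\left(-23,107 - 47 \right)}} = \frac{1}{\left(23820 - 47429\right) - - 23 \left(37 + \left(107 - 47\right)\right)} = \frac{1}{-23609 - - 23 \left(37 + \left(107 - 47\right)\right)} = \frac{1}{-23609 - - 23 \left(37 + 60\right)} = \frac{1}{-23609 - \left(-23\right) 97} = \frac{1}{-23609 + 2231} = \frac{1}{-21378} = - \frac{1}{21378}$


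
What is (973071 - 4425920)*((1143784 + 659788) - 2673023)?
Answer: 3002083015899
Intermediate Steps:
(973071 - 4425920)*((1143784 + 659788) - 2673023) = -3452849*(1803572 - 2673023) = -3452849*(-869451) = 3002083015899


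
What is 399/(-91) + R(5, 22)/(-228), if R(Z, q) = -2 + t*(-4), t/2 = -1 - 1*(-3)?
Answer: -2127/494 ≈ -4.3057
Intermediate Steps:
t = 4 (t = 2*(-1 - 1*(-3)) = 2*(-1 + 3) = 2*2 = 4)
R(Z, q) = -18 (R(Z, q) = -2 + 4*(-4) = -2 - 16 = -18)
399/(-91) + R(5, 22)/(-228) = 399/(-91) - 18/(-228) = 399*(-1/91) - 18*(-1/228) = -57/13 + 3/38 = -2127/494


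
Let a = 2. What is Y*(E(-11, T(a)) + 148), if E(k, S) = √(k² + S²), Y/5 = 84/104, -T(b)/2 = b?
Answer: 7770/13 + 105*√137/26 ≈ 644.96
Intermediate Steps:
T(b) = -2*b
Y = 105/26 (Y = 5*(84/104) = 5*(84*(1/104)) = 5*(21/26) = 105/26 ≈ 4.0385)
E(k, S) = √(S² + k²)
Y*(E(-11, T(a)) + 148) = 105*(√((-2*2)² + (-11)²) + 148)/26 = 105*(√((-4)² + 121) + 148)/26 = 105*(√(16 + 121) + 148)/26 = 105*(√137 + 148)/26 = 105*(148 + √137)/26 = 7770/13 + 105*√137/26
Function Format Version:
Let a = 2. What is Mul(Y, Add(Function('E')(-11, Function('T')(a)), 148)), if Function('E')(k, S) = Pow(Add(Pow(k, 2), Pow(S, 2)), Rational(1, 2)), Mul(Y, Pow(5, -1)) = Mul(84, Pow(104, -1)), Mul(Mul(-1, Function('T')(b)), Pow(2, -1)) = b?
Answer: Add(Rational(7770, 13), Mul(Rational(105, 26), Pow(137, Rational(1, 2)))) ≈ 644.96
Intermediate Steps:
Function('T')(b) = Mul(-2, b)
Y = Rational(105, 26) (Y = Mul(5, Mul(84, Pow(104, -1))) = Mul(5, Mul(84, Rational(1, 104))) = Mul(5, Rational(21, 26)) = Rational(105, 26) ≈ 4.0385)
Function('E')(k, S) = Pow(Add(Pow(S, 2), Pow(k, 2)), Rational(1, 2))
Mul(Y, Add(Function('E')(-11, Function('T')(a)), 148)) = Mul(Rational(105, 26), Add(Pow(Add(Pow(Mul(-2, 2), 2), Pow(-11, 2)), Rational(1, 2)), 148)) = Mul(Rational(105, 26), Add(Pow(Add(Pow(-4, 2), 121), Rational(1, 2)), 148)) = Mul(Rational(105, 26), Add(Pow(Add(16, 121), Rational(1, 2)), 148)) = Mul(Rational(105, 26), Add(Pow(137, Rational(1, 2)), 148)) = Mul(Rational(105, 26), Add(148, Pow(137, Rational(1, 2)))) = Add(Rational(7770, 13), Mul(Rational(105, 26), Pow(137, Rational(1, 2))))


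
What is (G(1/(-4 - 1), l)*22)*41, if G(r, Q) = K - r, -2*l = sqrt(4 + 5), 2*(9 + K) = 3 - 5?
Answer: -44198/5 ≈ -8839.6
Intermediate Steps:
K = -10 (K = -9 + (3 - 5)/2 = -9 + (1/2)*(-2) = -9 - 1 = -10)
l = -3/2 (l = -sqrt(4 + 5)/2 = -sqrt(9)/2 = -1/2*3 = -3/2 ≈ -1.5000)
G(r, Q) = -10 - r
(G(1/(-4 - 1), l)*22)*41 = ((-10 - 1/(-4 - 1))*22)*41 = ((-10 - 1/(-5))*22)*41 = ((-10 - 1*(-1/5))*22)*41 = ((-10 + 1/5)*22)*41 = -49/5*22*41 = -1078/5*41 = -44198/5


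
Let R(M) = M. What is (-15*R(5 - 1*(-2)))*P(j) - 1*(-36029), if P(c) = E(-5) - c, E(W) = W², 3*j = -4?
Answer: 33264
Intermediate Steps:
j = -4/3 (j = (⅓)*(-4) = -4/3 ≈ -1.3333)
P(c) = 25 - c (P(c) = (-5)² - c = 25 - c)
(-15*R(5 - 1*(-2)))*P(j) - 1*(-36029) = (-15*(5 - 1*(-2)))*(25 - 1*(-4/3)) - 1*(-36029) = (-15*(5 + 2))*(25 + 4/3) + 36029 = -15*7*(79/3) + 36029 = -105*79/3 + 36029 = -2765 + 36029 = 33264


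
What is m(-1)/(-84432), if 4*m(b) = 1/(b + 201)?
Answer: -1/67545600 ≈ -1.4805e-8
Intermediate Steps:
m(b) = 1/(4*(201 + b)) (m(b) = 1/(4*(b + 201)) = 1/(4*(201 + b)))
m(-1)/(-84432) = (1/(4*(201 - 1)))/(-84432) = ((¼)/200)*(-1/84432) = ((¼)*(1/200))*(-1/84432) = (1/800)*(-1/84432) = -1/67545600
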